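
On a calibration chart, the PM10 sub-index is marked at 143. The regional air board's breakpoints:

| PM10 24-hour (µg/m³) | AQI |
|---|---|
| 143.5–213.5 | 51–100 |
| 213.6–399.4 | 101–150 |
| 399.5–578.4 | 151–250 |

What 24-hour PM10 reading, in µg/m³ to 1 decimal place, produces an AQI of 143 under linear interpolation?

AQI 143 lies in the 101–150 band, which corresponds to 213.6–399.4 µg/m³.
C = 213.6 + (143−101)×(399.4−213.6)/(150−101) = 213.6 + 42×185.8/49 ≈ 372.857 µg/m³ → 372.9 µg/m³ to 1 dp.

372.9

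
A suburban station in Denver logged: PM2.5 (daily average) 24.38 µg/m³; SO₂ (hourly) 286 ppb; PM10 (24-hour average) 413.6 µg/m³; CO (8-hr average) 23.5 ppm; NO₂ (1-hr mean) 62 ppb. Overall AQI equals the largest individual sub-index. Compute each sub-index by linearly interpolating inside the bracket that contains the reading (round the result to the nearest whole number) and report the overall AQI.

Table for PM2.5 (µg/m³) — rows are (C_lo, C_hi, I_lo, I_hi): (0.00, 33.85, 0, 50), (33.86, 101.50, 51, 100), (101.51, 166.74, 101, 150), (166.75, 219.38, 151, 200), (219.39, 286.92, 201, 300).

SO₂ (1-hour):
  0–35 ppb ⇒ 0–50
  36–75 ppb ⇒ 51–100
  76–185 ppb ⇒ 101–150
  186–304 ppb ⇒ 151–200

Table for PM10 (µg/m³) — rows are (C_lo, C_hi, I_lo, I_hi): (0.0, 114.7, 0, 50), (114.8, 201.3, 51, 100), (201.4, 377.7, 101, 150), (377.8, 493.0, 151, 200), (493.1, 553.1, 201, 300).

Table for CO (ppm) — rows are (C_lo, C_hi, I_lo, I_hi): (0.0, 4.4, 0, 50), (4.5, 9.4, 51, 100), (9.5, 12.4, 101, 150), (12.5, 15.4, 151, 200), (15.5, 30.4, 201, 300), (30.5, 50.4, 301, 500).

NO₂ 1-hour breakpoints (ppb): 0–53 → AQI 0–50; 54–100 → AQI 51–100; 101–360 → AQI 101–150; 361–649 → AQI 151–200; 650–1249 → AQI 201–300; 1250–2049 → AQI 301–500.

PM2.5: 24.38 lies in 0.00–33.85, so I_lo=0, I_hi=50, C_lo=0.00, C_hi=33.85.
(50−0)/(33.85−0.00) × (24.38−0.00) + 0 = 50/33.85 × 24.38 + 0 ≈ 36.01 → 36.
SO₂: 286 ∈ [186, 304] ↔ index [151, 200].
151 + (286−186)·(200−151)/(304−186) = 151 + 100·49/118 ≈ 192.53, so AQI = 193.
PM10 413.6: bracket 377.8–493.0 → index 151–200; slope 49/115.2, offset 35.8.
AQI = 151 + 49/115.2·35.8 ≈ 166.23 ⇒ 166.
CO: row 15.5–30.4 (AQI 201–300). (300−201)·(23.5−15.5)/(30.4−15.5) + 201 = 99·8.0/14.9 + 201 ≈ 254.15 → 254.
NO₂ 62: bracket 54–100 → index 51–100; slope 49/46, offset 8.
AQI = 51 + 49/46·8 ≈ 59.52 ⇒ 60.
Sub-indices: PM2.5→36, SO₂→193, PM10→166, CO→254, NO₂→60. Overall AQI = max = 254; dominant pollutant is CO.

254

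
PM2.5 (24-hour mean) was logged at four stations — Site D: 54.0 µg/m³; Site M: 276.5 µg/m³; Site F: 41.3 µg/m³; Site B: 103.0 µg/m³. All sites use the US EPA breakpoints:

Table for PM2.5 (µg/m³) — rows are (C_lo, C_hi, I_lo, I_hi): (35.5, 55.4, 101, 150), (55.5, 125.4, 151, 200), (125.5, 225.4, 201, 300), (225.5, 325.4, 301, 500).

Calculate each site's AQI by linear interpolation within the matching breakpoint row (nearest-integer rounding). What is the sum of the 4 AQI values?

849

Site D: 54.0 lies in 35.5–55.4, so I_lo=101, I_hi=150, C_lo=35.5, C_hi=55.4.
(150−101)/(55.4−35.5) × (54.0−35.5) + 101 = 49/19.9 × 18.5 + 101 ≈ 146.55 → 147.
Site M: 276.5 lies in 225.5–325.4, so I_lo=301, I_hi=500, C_lo=225.5, C_hi=325.4.
(500−301)/(325.4−225.5) × (276.5−225.5) + 301 = 199/99.9 × 51.0 + 301 ≈ 402.59 → 403.
Site F: row 35.5–55.4 (AQI 101–150). (150−101)·(41.3−35.5)/(55.4−35.5) + 101 = 49·5.8/19.9 + 101 ≈ 115.28 → 115.
Site B 103.0: bracket 55.5–125.4 → index 151–200; slope 49/69.9, offset 47.5.
AQI = 151 + 49/69.9·47.5 ≈ 184.30 ⇒ 184.
AQIs: Site D=147, Site M=403, Site F=115, Site B=184. Sum = 147 + 403 + 115 + 184 = 849.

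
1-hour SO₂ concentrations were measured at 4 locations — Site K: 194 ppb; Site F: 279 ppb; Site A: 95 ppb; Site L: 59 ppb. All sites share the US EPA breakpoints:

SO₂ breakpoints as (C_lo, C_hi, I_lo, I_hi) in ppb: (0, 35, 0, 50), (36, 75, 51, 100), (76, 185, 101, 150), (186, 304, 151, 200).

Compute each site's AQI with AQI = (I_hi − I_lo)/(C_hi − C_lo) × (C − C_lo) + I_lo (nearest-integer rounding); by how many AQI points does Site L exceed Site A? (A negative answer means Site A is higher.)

Site K: 194 ∈ [186, 304] ↔ index [151, 200].
151 + (194−186)·(200−151)/(304−186) = 151 + 8·49/118 ≈ 154.32, so AQI = 154.
Site F 279: bracket 186–304 → index 151–200; slope 49/118, offset 93.
AQI = 151 + 49/118·93 ≈ 189.62 ⇒ 190.
Site A: 95 ∈ [76, 185] ↔ index [101, 150].
101 + (95−76)·(150−101)/(185−76) = 101 + 19·49/109 ≈ 109.54, so AQI = 110.
Site L: row 36–75 (AQI 51–100). (100−51)·(59−36)/(75−36) + 51 = 49·23/39 + 51 ≈ 79.90 → 80.
AQIs: Site K=154, Site F=190, Site A=110, Site L=80. Site L (80) − Site A (110) = -30.

-30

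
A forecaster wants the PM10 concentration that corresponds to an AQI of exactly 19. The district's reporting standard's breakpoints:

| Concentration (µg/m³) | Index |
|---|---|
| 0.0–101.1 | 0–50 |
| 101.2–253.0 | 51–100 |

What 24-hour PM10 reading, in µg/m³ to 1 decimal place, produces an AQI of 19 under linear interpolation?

AQI 19 lies in the 0–50 band, which corresponds to 0.0–101.1 µg/m³.
C = 0.0 + (19−0)×(101.1−0.0)/(50−0) = 0.0 + 19×101.1/50 ≈ 38.418 µg/m³ → 38.4 µg/m³ to 1 dp.

38.4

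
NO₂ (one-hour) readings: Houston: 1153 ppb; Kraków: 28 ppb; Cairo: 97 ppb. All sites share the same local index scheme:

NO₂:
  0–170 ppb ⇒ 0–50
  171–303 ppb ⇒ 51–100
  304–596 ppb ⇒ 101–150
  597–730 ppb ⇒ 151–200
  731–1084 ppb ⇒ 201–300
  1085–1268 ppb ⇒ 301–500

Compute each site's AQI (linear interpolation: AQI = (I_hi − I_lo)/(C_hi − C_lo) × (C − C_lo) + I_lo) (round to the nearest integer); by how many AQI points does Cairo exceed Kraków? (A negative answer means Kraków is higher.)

21

Houston 1153: bracket 1085–1268 → index 301–500; slope 199/183, offset 68.
AQI = 301 + 199/183·68 ≈ 374.95 ⇒ 375.
Kraków 28: bracket 0–170 → index 0–50; slope 50/170, offset 28.
AQI = 0 + 50/170·28 ≈ 8.24 ⇒ 8.
Cairo 97: bracket 0–170 → index 0–50; slope 50/170, offset 97.
AQI = 0 + 50/170·97 ≈ 28.53 ⇒ 29.
AQIs: Houston=375, Kraków=8, Cairo=29. Cairo (29) − Kraków (8) = 21.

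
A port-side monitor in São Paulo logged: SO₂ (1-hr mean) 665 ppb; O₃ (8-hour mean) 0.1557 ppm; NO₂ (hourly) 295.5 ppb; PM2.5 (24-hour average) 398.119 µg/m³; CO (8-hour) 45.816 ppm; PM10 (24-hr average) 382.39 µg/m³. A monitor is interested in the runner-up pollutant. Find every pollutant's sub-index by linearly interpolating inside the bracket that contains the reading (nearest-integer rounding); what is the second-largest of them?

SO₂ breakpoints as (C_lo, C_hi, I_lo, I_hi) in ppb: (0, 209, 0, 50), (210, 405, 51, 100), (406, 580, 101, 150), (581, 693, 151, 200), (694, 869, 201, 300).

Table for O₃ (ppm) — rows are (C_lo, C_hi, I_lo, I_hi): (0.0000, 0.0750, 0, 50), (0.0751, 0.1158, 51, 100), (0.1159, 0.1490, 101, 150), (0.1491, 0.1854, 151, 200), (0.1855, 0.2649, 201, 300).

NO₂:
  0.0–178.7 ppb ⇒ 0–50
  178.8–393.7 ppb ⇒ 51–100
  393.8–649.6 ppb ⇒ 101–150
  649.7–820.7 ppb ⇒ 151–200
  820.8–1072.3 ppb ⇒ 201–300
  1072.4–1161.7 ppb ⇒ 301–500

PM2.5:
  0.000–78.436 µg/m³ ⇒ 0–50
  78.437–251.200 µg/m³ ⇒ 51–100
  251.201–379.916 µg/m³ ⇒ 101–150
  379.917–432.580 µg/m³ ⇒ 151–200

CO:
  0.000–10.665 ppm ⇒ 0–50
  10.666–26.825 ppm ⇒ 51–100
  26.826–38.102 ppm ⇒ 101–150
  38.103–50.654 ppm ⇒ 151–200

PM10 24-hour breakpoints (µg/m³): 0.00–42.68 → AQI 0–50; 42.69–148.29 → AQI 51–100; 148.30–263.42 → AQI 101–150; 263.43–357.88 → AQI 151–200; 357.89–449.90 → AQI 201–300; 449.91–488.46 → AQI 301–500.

SO₂: 665 lies in 581–693, so I_lo=151, I_hi=200, C_lo=581, C_hi=693.
(200−151)/(693−581) × (665−581) + 151 = 49/112 × 84 + 151 ≈ 187.75 → 188.
O₃ 0.1557: bracket 0.1491–0.1854 → index 151–200; slope 49/0.0363, offset 0.0066.
AQI = 151 + 49/0.0363·0.0066 ≈ 159.91 ⇒ 160.
NO₂: 295.5 lies in 178.8–393.7, so I_lo=51, I_hi=100, C_lo=178.8, C_hi=393.7.
(100−51)/(393.7−178.8) × (295.5−178.8) + 51 = 49/214.9 × 116.7 + 51 ≈ 77.61 → 78.
PM2.5: row 379.917–432.580 (AQI 151–200). (200−151)·(398.119−379.917)/(432.580−379.917) + 151 = 49·18.202/52.663 + 151 ≈ 167.94 → 168.
CO: 45.816 ∈ [38.103, 50.654] ↔ index [151, 200].
151 + (45.816−38.103)·(200−151)/(50.654−38.103) = 151 + 7.713·49/12.551 ≈ 181.11, so AQI = 181.
PM10: 382.39 ∈ [357.89, 449.90] ↔ index [201, 300].
201 + (382.39−357.89)·(300−201)/(449.90−357.89) = 201 + 24.50·99/92.01 ≈ 227.36, so AQI = 227.
Sub-indices: SO₂→188, O₃→160, NO₂→78, PM2.5→168, CO→181, PM10→227. Ranked high→low: 227, 188, 181, 168, 160, 78. Second-highest sub-index = 188.

188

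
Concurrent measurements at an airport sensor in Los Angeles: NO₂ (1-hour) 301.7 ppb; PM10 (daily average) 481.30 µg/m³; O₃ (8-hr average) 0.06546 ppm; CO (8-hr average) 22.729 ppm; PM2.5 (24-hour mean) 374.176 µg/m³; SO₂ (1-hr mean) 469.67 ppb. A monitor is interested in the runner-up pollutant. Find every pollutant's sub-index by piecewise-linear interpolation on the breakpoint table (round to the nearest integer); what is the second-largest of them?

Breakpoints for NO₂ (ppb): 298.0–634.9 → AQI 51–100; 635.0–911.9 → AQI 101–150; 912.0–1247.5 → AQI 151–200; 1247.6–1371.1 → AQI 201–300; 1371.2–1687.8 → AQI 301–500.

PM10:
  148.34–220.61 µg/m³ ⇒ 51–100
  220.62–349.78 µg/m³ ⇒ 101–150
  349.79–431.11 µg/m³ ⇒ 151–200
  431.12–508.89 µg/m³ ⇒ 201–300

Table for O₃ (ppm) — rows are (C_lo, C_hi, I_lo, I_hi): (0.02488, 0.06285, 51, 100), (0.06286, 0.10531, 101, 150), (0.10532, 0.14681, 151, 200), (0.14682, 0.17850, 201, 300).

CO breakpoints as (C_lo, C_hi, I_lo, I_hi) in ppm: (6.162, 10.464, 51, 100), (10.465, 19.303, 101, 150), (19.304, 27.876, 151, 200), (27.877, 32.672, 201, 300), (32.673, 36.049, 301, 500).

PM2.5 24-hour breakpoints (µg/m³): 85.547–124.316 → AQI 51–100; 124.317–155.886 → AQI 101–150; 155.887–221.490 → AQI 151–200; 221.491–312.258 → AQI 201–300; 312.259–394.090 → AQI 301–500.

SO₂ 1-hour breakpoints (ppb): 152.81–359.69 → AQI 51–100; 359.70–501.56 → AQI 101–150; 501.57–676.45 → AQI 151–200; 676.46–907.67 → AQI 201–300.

NO₂: 301.7 lies in 298.0–634.9, so I_lo=51, I_hi=100, C_lo=298.0, C_hi=634.9.
(100−51)/(634.9−298.0) × (301.7−298.0) + 51 = 49/336.9 × 3.7 + 51 ≈ 51.54 → 52.
PM10 481.30: bracket 431.12–508.89 → index 201–300; slope 99/77.77, offset 50.18.
AQI = 201 + 99/77.77·50.18 ≈ 264.88 ⇒ 265.
O₃: row 0.06286–0.10531 (AQI 101–150). (150−101)·(0.06546−0.06286)/(0.10531−0.06286) + 101 = 49·0.00260/0.04245 + 101 ≈ 104.00 → 104.
CO 22.729: bracket 19.304–27.876 → index 151–200; slope 49/8.572, offset 3.425.
AQI = 151 + 49/8.572·3.425 ≈ 170.58 ⇒ 171.
PM2.5: 374.176 lies in 312.259–394.090, so I_lo=301, I_hi=500, C_lo=312.259, C_hi=394.090.
(500−301)/(394.090−312.259) × (374.176−312.259) + 301 = 199/81.831 × 61.917 + 301 ≈ 451.57 → 452.
SO₂: row 359.70–501.56 (AQI 101–150). (150−101)·(469.67−359.70)/(501.56−359.70) + 101 = 49·109.97/141.86 + 101 ≈ 138.98 → 139.
Sub-indices: NO₂→52, PM10→265, O₃→104, CO→171, PM2.5→452, SO₂→139. Ranked high→low: 452, 265, 171, 139, 104, 52. Second-highest sub-index = 265.

265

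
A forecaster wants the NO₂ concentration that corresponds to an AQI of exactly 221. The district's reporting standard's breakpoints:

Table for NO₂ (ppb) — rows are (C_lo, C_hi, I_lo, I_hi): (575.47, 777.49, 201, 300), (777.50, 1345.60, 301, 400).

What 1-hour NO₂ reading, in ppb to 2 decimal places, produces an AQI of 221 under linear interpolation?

AQI 221 lies in the 201–300 band, which corresponds to 575.47–777.49 ppb.
C = 575.47 + (221−201)×(777.49−575.47)/(300−201) = 575.47 + 20×202.02/99 ≈ 616.2821 ppb → 616.28 ppb to 2 dp.

616.28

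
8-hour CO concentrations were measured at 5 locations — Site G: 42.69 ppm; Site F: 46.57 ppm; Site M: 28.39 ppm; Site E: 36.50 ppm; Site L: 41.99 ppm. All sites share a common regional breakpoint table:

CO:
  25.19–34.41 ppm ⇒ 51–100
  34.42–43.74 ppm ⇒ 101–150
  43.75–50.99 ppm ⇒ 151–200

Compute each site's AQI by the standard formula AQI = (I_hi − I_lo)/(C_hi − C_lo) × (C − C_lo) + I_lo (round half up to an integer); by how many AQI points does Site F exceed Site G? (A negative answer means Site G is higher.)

Site G: 42.69 ∈ [34.42, 43.74] ↔ index [101, 150].
101 + (42.69−34.42)·(150−101)/(43.74−34.42) = 101 + 8.27·49/9.32 ≈ 144.48, so AQI = 144.
Site F: row 43.75–50.99 (AQI 151–200). (200−151)·(46.57−43.75)/(50.99−43.75) + 151 = 49·2.82/7.24 + 151 ≈ 170.09 → 170.
Site M: 28.39 lies in 25.19–34.41, so I_lo=51, I_hi=100, C_lo=25.19, C_hi=34.41.
(100−51)/(34.41−25.19) × (28.39−25.19) + 51 = 49/9.22 × 3.20 + 51 ≈ 68.01 → 68.
Site E: 36.50 ∈ [34.42, 43.74] ↔ index [101, 150].
101 + (36.50−34.42)·(150−101)/(43.74−34.42) = 101 + 2.08·49/9.32 ≈ 111.94, so AQI = 112.
Site L: 41.99 lies in 34.42–43.74, so I_lo=101, I_hi=150, C_lo=34.42, C_hi=43.74.
(150−101)/(43.74−34.42) × (41.99−34.42) + 101 = 49/9.32 × 7.57 + 101 ≈ 140.80 → 141.
AQIs: Site G=144, Site F=170, Site M=68, Site E=112, Site L=141. Site F (170) − Site G (144) = 26.

26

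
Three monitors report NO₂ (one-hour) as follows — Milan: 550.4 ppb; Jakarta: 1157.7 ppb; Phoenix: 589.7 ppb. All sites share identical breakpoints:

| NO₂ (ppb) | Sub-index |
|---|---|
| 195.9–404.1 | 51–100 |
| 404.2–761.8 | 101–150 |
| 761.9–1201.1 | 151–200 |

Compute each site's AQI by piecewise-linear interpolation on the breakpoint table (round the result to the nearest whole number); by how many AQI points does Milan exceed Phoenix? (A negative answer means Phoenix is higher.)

-5

Milan: 550.4 ∈ [404.2, 761.8] ↔ index [101, 150].
101 + (550.4−404.2)·(150−101)/(761.8−404.2) = 101 + 146.2·49/357.6 ≈ 121.03, so AQI = 121.
Jakarta: row 761.9–1201.1 (AQI 151–200). (200−151)·(1157.7−761.9)/(1201.1−761.9) + 151 = 49·395.8/439.2 + 151 ≈ 195.16 → 195.
Phoenix 589.7: bracket 404.2–761.8 → index 101–150; slope 49/357.6, offset 185.5.
AQI = 101 + 49/357.6·185.5 ≈ 126.42 ⇒ 126.
AQIs: Milan=121, Jakarta=195, Phoenix=126. Milan (121) − Phoenix (126) = -5.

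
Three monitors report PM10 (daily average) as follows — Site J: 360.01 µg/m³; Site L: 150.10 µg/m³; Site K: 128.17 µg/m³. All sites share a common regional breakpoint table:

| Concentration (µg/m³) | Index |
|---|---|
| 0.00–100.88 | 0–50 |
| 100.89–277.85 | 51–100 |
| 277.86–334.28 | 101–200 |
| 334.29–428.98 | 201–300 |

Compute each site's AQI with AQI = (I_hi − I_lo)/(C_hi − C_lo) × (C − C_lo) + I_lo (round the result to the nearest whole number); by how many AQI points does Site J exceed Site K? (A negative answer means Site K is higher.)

169

Site J: 360.01 ∈ [334.29, 428.98] ↔ index [201, 300].
201 + (360.01−334.29)·(300−201)/(428.98−334.29) = 201 + 25.72·99/94.69 ≈ 227.89, so AQI = 228.
Site L 150.10: bracket 100.89–277.85 → index 51–100; slope 49/176.96, offset 49.21.
AQI = 51 + 49/176.96·49.21 ≈ 64.63 ⇒ 65.
Site K 128.17: bracket 100.89–277.85 → index 51–100; slope 49/176.96, offset 27.28.
AQI = 51 + 49/176.96·27.28 ≈ 58.55 ⇒ 59.
AQIs: Site J=228, Site L=65, Site K=59. Site J (228) − Site K (59) = 169.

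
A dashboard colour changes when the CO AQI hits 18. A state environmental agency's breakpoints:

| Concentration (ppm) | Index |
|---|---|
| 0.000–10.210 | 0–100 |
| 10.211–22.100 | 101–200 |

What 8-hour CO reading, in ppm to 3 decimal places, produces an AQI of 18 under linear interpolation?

AQI 18 lies in the 0–100 band, which corresponds to 0.000–10.210 ppm.
C = 0.000 + (18−0)×(10.210−0.000)/(100−0) = 0.000 + 18×10.210/100 ≈ 1.83780 ppm → 1.838 ppm to 3 dp.

1.838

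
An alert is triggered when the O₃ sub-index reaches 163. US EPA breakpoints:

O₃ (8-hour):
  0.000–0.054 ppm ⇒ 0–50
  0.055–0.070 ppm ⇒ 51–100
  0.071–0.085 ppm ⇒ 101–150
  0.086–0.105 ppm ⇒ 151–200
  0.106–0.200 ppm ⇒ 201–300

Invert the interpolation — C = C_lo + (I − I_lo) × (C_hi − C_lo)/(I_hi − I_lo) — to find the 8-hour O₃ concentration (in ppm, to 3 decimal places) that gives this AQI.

0.091

AQI 163 lies in the 151–200 band, which corresponds to 0.086–0.105 ppm.
C = 0.086 + (163−151)×(0.105−0.086)/(200−151) = 0.086 + 12×0.019/49 ≈ 0.09065 ppm → 0.091 ppm to 3 dp.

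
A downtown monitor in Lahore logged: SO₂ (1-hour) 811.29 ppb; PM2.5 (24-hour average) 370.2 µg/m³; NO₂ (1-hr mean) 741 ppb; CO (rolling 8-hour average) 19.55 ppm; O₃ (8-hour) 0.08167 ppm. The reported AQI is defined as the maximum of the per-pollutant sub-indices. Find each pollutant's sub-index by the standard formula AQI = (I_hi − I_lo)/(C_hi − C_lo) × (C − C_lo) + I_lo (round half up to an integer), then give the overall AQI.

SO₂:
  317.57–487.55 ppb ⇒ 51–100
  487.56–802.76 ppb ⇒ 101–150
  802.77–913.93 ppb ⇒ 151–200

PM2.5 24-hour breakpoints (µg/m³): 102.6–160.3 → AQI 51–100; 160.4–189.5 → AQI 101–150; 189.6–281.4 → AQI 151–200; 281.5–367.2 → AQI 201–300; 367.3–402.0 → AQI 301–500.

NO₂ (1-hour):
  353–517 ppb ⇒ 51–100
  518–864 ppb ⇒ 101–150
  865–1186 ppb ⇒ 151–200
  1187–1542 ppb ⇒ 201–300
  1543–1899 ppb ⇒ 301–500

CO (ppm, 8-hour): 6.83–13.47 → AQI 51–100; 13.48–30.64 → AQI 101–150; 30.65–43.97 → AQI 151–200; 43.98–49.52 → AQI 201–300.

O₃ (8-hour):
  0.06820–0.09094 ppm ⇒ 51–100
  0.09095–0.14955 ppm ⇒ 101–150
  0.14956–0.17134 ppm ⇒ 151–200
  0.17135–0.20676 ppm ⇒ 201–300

318

SO₂: 811.29 ∈ [802.77, 913.93] ↔ index [151, 200].
151 + (811.29−802.77)·(200−151)/(913.93−802.77) = 151 + 8.52·49/111.16 ≈ 154.76, so AQI = 155.
PM2.5 370.2: bracket 367.3–402.0 → index 301–500; slope 199/34.7, offset 2.9.
AQI = 301 + 199/34.7·2.9 ≈ 317.63 ⇒ 318.
NO₂ 741: bracket 518–864 → index 101–150; slope 49/346, offset 223.
AQI = 101 + 49/346·223 ≈ 132.58 ⇒ 133.
CO 19.55: bracket 13.48–30.64 → index 101–150; slope 49/17.16, offset 6.07.
AQI = 101 + 49/17.16·6.07 ≈ 118.33 ⇒ 118.
O₃: 0.08167 ∈ [0.06820, 0.09094] ↔ index [51, 100].
51 + (0.08167−0.06820)·(100−51)/(0.09094−0.06820) = 51 + 0.01347·49/0.02274 ≈ 80.03, so AQI = 80.
Sub-indices: SO₂→155, PM2.5→318, NO₂→133, CO→118, O₃→80. Overall AQI = max = 318; dominant pollutant is PM2.5.
AQI 318: Hazardous.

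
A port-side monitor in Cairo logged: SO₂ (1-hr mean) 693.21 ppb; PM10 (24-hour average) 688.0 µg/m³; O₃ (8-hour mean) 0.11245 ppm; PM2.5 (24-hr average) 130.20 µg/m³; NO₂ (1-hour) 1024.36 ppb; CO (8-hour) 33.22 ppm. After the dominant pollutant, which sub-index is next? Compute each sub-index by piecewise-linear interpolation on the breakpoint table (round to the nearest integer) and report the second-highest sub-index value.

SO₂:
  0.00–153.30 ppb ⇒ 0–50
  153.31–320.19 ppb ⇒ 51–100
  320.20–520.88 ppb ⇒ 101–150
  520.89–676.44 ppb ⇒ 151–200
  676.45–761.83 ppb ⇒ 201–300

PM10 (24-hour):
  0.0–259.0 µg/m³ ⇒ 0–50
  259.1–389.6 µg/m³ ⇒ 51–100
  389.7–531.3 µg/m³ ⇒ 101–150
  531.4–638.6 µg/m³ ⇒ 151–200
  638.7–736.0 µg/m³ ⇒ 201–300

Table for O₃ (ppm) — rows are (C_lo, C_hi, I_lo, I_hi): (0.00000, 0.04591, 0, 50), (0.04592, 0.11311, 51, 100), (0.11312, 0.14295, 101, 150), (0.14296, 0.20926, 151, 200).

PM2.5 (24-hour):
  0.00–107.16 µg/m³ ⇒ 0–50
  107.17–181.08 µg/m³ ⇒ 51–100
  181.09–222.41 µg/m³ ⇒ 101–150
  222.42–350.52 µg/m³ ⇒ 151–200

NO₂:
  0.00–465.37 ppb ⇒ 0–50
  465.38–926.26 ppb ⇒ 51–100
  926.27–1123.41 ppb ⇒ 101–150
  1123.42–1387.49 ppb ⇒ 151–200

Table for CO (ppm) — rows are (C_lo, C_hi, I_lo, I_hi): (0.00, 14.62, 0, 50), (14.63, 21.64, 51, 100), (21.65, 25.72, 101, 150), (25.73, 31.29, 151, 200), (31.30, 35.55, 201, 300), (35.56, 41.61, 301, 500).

246

SO₂: 693.21 ∈ [676.45, 761.83] ↔ index [201, 300].
201 + (693.21−676.45)·(300−201)/(761.83−676.45) = 201 + 16.76·99/85.38 ≈ 220.43, so AQI = 220.
PM10: 688.0 ∈ [638.7, 736.0] ↔ index [201, 300].
201 + (688.0−638.7)·(300−201)/(736.0−638.7) = 201 + 49.3·99/97.3 ≈ 251.16, so AQI = 251.
O₃: 0.11245 ∈ [0.04592, 0.11311] ↔ index [51, 100].
51 + (0.11245−0.04592)·(100−51)/(0.11311−0.04592) = 51 + 0.06653·49/0.06719 ≈ 99.52, so AQI = 100.
PM2.5 130.20: bracket 107.17–181.08 → index 51–100; slope 49/73.91, offset 23.03.
AQI = 51 + 49/73.91·23.03 ≈ 66.27 ⇒ 66.
NO₂: 1024.36 ∈ [926.27, 1123.41] ↔ index [101, 150].
101 + (1024.36−926.27)·(150−101)/(1123.41−926.27) = 101 + 98.09·49/197.14 ≈ 125.38, so AQI = 125.
CO: 33.22 lies in 31.30–35.55, so I_lo=201, I_hi=300, C_lo=31.30, C_hi=35.55.
(300−201)/(35.55−31.30) × (33.22−31.30) + 201 = 99/4.25 × 1.92 + 201 ≈ 245.72 → 246.
Sub-indices: SO₂→220, PM10→251, O₃→100, PM2.5→66, NO₂→125, CO→246. Ranked high→low: 251, 246, 220, 125, 100, 66. Second-highest sub-index = 246.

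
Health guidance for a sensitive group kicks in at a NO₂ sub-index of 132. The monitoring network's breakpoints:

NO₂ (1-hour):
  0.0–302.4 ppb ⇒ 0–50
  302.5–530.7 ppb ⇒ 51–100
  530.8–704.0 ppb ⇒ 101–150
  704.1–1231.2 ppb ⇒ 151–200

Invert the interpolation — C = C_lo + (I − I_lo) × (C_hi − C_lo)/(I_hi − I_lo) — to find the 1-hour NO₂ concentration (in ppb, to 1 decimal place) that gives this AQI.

640.4

AQI 132 lies in the 101–150 band, which corresponds to 530.8–704.0 ppb.
C = 530.8 + (132−101)×(704.0−530.8)/(150−101) = 530.8 + 31×173.2/49 ≈ 640.376 ppb → 640.4 ppb to 1 dp.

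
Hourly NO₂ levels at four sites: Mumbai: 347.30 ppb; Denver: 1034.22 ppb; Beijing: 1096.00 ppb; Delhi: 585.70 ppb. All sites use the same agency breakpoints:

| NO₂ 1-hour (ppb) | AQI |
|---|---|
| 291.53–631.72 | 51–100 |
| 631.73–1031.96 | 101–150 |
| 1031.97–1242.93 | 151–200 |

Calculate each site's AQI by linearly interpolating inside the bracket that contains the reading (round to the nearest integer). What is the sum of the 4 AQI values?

Mumbai: 347.30 ∈ [291.53, 631.72] ↔ index [51, 100].
51 + (347.30−291.53)·(100−51)/(631.72−291.53) = 51 + 55.77·49/340.19 ≈ 59.03, so AQI = 59.
Denver 1034.22: bracket 1031.97–1242.93 → index 151–200; slope 49/210.96, offset 2.25.
AQI = 151 + 49/210.96·2.25 ≈ 151.52 ⇒ 152.
Beijing: 1096.00 ∈ [1031.97, 1242.93] ↔ index [151, 200].
151 + (1096.00−1031.97)·(200−151)/(1242.93−1031.97) = 151 + 64.03·49/210.96 ≈ 165.87, so AQI = 166.
Delhi: row 291.53–631.72 (AQI 51–100). (100−51)·(585.70−291.53)/(631.72−291.53) + 51 = 49·294.17/340.19 + 51 ≈ 93.37 → 93.
AQIs: Mumbai=59, Denver=152, Beijing=166, Delhi=93. Sum = 59 + 152 + 166 + 93 = 470.

470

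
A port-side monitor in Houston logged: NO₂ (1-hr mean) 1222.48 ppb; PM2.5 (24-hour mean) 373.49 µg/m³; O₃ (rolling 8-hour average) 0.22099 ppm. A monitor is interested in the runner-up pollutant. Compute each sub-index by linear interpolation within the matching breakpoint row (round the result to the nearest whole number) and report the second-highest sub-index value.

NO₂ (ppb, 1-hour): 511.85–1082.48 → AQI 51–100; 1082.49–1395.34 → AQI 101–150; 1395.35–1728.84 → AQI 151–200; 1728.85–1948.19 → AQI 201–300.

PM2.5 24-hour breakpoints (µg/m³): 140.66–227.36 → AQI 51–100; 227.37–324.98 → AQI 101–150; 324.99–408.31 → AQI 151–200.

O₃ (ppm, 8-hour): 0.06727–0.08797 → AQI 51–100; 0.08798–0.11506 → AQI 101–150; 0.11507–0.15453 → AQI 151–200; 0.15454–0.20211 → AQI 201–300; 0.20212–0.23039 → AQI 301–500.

NO₂: 1222.48 lies in 1082.49–1395.34, so I_lo=101, I_hi=150, C_lo=1082.49, C_hi=1395.34.
(150−101)/(1395.34−1082.49) × (1222.48−1082.49) + 101 = 49/312.85 × 139.99 + 101 ≈ 122.93 → 123.
PM2.5: row 324.99–408.31 (AQI 151–200). (200−151)·(373.49−324.99)/(408.31−324.99) + 151 = 49·48.50/83.32 + 151 ≈ 179.52 → 180.
O₃: 0.22099 lies in 0.20212–0.23039, so I_lo=301, I_hi=500, C_lo=0.20212, C_hi=0.23039.
(500−301)/(0.23039−0.20212) × (0.22099−0.20212) + 301 = 199/0.02827 × 0.01887 + 301 ≈ 433.83 → 434.
Sub-indices: NO₂→123, PM2.5→180, O₃→434. Ranked high→low: 434, 180, 123. Second-highest sub-index = 180.

180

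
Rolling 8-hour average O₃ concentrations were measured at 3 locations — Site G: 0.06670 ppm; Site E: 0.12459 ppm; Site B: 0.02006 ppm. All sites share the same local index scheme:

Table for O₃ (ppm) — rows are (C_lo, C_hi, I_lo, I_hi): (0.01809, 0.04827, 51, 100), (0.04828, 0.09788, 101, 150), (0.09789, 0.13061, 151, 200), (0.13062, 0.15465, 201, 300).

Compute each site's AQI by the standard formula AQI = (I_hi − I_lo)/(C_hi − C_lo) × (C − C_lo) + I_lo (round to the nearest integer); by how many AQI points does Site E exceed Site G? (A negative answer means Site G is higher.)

72

Site G: 0.06670 lies in 0.04828–0.09788, so I_lo=101, I_hi=150, C_lo=0.04828, C_hi=0.09788.
(150−101)/(0.09788−0.04828) × (0.06670−0.04828) + 101 = 49/0.04960 × 0.01842 + 101 ≈ 119.20 → 119.
Site E: 0.12459 ∈ [0.09789, 0.13061] ↔ index [151, 200].
151 + (0.12459−0.09789)·(200−151)/(0.13061−0.09789) = 151 + 0.02670·49/0.03272 ≈ 190.98, so AQI = 191.
Site B 0.02006: bracket 0.01809–0.04827 → index 51–100; slope 49/0.03018, offset 0.00197.
AQI = 51 + 49/0.03018·0.00197 ≈ 54.20 ⇒ 54.
AQIs: Site G=119, Site E=191, Site B=54. Site E (191) − Site G (119) = 72.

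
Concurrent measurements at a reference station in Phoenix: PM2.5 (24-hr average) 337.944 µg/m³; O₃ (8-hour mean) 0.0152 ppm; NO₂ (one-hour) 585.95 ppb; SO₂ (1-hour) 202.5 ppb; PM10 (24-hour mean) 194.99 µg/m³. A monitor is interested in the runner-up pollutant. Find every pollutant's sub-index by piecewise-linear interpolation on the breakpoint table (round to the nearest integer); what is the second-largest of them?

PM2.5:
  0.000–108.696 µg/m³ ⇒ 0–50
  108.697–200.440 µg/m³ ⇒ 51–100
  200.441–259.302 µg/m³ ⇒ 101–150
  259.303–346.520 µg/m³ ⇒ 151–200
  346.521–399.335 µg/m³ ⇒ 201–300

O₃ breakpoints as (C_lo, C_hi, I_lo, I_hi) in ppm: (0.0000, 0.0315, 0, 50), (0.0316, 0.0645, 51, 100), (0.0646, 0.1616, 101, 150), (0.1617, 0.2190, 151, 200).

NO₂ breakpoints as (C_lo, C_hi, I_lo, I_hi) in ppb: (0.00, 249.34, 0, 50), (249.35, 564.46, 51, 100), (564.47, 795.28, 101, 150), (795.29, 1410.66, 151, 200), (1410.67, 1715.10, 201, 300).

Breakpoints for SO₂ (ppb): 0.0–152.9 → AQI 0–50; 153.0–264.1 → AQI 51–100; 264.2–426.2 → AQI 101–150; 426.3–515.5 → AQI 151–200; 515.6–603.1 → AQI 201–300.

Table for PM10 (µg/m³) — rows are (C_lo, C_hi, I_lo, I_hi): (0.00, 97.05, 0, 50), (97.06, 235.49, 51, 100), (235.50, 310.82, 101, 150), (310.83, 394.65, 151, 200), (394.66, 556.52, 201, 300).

PM2.5: 337.944 lies in 259.303–346.520, so I_lo=151, I_hi=200, C_lo=259.303, C_hi=346.520.
(200−151)/(346.520−259.303) × (337.944−259.303) + 151 = 49/87.217 × 78.641 + 151 ≈ 195.18 → 195.
O₃: 0.0152 lies in 0.0000–0.0315, so I_lo=0, I_hi=50, C_lo=0.0000, C_hi=0.0315.
(50−0)/(0.0315−0.0000) × (0.0152−0.0000) + 0 = 50/0.0315 × 0.0152 + 0 ≈ 24.13 → 24.
NO₂: row 564.47–795.28 (AQI 101–150). (150−101)·(585.95−564.47)/(795.28−564.47) + 101 = 49·21.48/230.81 + 101 ≈ 105.56 → 106.
SO₂: 202.5 lies in 153.0–264.1, so I_lo=51, I_hi=100, C_lo=153.0, C_hi=264.1.
(100−51)/(264.1−153.0) × (202.5−153.0) + 51 = 49/111.1 × 49.5 + 51 ≈ 72.83 → 73.
PM10: row 97.06–235.49 (AQI 51–100). (100−51)·(194.99−97.06)/(235.49−97.06) + 51 = 49·97.93/138.43 + 51 ≈ 85.66 → 86.
Sub-indices: PM2.5→195, O₃→24, NO₂→106, SO₂→73, PM10→86. Ranked high→low: 195, 106, 86, 73, 24. Second-highest sub-index = 106.

106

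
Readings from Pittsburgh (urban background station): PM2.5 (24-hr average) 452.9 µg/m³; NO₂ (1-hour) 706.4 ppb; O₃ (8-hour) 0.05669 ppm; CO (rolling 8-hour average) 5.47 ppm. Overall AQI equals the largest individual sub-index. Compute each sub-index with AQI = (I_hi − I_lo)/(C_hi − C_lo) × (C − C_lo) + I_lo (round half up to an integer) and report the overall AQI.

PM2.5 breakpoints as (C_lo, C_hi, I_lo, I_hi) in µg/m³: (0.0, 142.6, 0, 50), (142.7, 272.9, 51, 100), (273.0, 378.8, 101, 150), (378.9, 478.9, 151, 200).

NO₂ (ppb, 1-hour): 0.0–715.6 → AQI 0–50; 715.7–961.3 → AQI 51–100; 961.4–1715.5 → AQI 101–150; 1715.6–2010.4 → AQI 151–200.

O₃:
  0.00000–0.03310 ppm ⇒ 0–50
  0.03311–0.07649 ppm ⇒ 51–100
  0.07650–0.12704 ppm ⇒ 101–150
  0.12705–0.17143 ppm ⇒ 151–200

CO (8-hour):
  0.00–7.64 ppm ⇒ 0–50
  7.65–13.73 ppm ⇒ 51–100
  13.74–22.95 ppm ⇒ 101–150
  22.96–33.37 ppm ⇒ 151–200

187

PM2.5 452.9: bracket 378.9–478.9 → index 151–200; slope 49/100.0, offset 74.0.
AQI = 151 + 49/100.0·74.0 ≈ 187.26 ⇒ 187.
NO₂: 706.4 ∈ [0.0, 715.6] ↔ index [0, 50].
0 + (706.4−0.0)·(50−0)/(715.6−0.0) = 0 + 706.4·50/715.6 ≈ 49.36, so AQI = 49.
O₃ 0.05669: bracket 0.03311–0.07649 → index 51–100; slope 49/0.04338, offset 0.02358.
AQI = 51 + 49/0.04338·0.02358 ≈ 77.63 ⇒ 78.
CO: row 0.00–7.64 (AQI 0–50). (50−0)·(5.47−0.00)/(7.64−0.00) + 0 = 50·5.47/7.64 + 0 ≈ 35.80 → 36.
Sub-indices: PM2.5→187, NO₂→49, O₃→78, CO→36. Overall AQI = max = 187; dominant pollutant is PM2.5.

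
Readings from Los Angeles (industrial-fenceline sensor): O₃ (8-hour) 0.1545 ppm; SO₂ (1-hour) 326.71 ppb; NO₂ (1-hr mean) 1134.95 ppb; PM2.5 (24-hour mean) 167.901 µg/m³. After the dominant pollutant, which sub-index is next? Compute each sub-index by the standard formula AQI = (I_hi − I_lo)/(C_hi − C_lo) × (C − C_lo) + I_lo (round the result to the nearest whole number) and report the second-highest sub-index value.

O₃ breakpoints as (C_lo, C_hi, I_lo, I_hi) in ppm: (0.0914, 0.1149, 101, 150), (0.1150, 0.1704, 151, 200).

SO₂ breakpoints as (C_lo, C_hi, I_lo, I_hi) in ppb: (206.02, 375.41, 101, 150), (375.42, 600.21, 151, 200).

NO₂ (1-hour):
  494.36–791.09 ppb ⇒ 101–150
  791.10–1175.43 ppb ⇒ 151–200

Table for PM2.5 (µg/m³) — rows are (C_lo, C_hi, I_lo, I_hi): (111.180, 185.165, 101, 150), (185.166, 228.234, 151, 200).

186

O₃: 0.1545 ∈ [0.1150, 0.1704] ↔ index [151, 200].
151 + (0.1545−0.1150)·(200−151)/(0.1704−0.1150) = 151 + 0.0395·49/0.0554 ≈ 185.94, so AQI = 186.
SO₂: 326.71 ∈ [206.02, 375.41] ↔ index [101, 150].
101 + (326.71−206.02)·(150−101)/(375.41−206.02) = 101 + 120.69·49/169.39 ≈ 135.91, so AQI = 136.
NO₂: row 791.10–1175.43 (AQI 151–200). (200−151)·(1134.95−791.10)/(1175.43−791.10) + 151 = 49·343.85/384.33 + 151 ≈ 194.84 → 195.
PM2.5 167.901: bracket 111.180–185.165 → index 101–150; slope 49/73.985, offset 56.721.
AQI = 101 + 49/73.985·56.721 ≈ 138.57 ⇒ 139.
Sub-indices: O₃→186, SO₂→136, NO₂→195, PM2.5→139. Ranked high→low: 195, 186, 139, 136. Second-highest sub-index = 186.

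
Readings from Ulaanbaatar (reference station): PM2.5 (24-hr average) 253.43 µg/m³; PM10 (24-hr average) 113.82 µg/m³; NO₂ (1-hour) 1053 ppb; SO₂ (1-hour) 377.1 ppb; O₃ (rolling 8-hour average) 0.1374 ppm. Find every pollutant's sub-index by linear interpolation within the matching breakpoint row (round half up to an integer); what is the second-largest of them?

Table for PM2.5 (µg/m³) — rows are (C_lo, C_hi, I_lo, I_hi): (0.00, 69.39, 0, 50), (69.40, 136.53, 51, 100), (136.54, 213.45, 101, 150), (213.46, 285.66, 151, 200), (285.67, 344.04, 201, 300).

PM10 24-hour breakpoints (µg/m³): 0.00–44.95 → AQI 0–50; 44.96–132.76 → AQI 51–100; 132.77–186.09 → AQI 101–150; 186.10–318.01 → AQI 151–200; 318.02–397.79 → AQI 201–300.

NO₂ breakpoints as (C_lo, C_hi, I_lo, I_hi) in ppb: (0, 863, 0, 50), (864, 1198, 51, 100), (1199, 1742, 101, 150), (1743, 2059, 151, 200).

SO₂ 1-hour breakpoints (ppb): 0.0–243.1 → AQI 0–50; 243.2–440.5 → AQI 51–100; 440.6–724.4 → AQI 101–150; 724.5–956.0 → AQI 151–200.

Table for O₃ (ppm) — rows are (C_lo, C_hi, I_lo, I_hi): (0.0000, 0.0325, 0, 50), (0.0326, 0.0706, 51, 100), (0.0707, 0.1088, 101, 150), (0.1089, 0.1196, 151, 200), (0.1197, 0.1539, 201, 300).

178

PM2.5: 253.43 ∈ [213.46, 285.66] ↔ index [151, 200].
151 + (253.43−213.46)·(200−151)/(285.66−213.46) = 151 + 39.97·49/72.20 ≈ 178.13, so AQI = 178.
PM10: 113.82 ∈ [44.96, 132.76] ↔ index [51, 100].
51 + (113.82−44.96)·(100−51)/(132.76−44.96) = 51 + 68.86·49/87.80 ≈ 89.43, so AQI = 89.
NO₂ 1053: bracket 864–1198 → index 51–100; slope 49/334, offset 189.
AQI = 51 + 49/334·189 ≈ 78.73 ⇒ 79.
SO₂: 377.1 ∈ [243.2, 440.5] ↔ index [51, 100].
51 + (377.1−243.2)·(100−51)/(440.5−243.2) = 51 + 133.9·49/197.3 ≈ 84.25, so AQI = 84.
O₃: 0.1374 lies in 0.1197–0.1539, so I_lo=201, I_hi=300, C_lo=0.1197, C_hi=0.1539.
(300−201)/(0.1539−0.1197) × (0.1374−0.1197) + 201 = 99/0.0342 × 0.0177 + 201 ≈ 252.24 → 252.
Sub-indices: PM2.5→178, PM10→89, NO₂→79, SO₂→84, O₃→252. Ranked high→low: 252, 178, 89, 84, 79. Second-highest sub-index = 178.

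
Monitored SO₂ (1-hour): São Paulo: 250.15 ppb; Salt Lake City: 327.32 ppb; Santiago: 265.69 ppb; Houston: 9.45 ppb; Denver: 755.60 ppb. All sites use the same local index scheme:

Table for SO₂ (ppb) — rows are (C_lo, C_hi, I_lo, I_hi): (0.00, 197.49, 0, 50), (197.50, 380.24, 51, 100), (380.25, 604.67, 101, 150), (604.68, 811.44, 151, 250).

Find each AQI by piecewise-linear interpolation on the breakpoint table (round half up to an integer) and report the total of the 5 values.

São Paulo 250.15: bracket 197.50–380.24 → index 51–100; slope 49/182.74, offset 52.65.
AQI = 51 + 49/182.74·52.65 ≈ 65.12 ⇒ 65.
Salt Lake City 327.32: bracket 197.50–380.24 → index 51–100; slope 49/182.74, offset 129.82.
AQI = 51 + 49/182.74·129.82 ≈ 85.81 ⇒ 86.
Santiago: 265.69 lies in 197.50–380.24, so I_lo=51, I_hi=100, C_lo=197.50, C_hi=380.24.
(100−51)/(380.24−197.50) × (265.69−197.50) + 51 = 49/182.74 × 68.19 + 51 ≈ 69.28 → 69.
Houston: row 0.00–197.49 (AQI 0–50). (50−0)·(9.45−0.00)/(197.49−0.00) + 0 = 50·9.45/197.49 + 0 ≈ 2.39 → 2.
Denver: row 604.68–811.44 (AQI 151–250). (250−151)·(755.60−604.68)/(811.44−604.68) + 151 = 99·150.92/206.76 + 151 ≈ 223.26 → 223.
AQIs: São Paulo=65, Salt Lake City=86, Santiago=69, Houston=2, Denver=223. Sum = 65 + 86 + 69 + 2 + 223 = 445.

445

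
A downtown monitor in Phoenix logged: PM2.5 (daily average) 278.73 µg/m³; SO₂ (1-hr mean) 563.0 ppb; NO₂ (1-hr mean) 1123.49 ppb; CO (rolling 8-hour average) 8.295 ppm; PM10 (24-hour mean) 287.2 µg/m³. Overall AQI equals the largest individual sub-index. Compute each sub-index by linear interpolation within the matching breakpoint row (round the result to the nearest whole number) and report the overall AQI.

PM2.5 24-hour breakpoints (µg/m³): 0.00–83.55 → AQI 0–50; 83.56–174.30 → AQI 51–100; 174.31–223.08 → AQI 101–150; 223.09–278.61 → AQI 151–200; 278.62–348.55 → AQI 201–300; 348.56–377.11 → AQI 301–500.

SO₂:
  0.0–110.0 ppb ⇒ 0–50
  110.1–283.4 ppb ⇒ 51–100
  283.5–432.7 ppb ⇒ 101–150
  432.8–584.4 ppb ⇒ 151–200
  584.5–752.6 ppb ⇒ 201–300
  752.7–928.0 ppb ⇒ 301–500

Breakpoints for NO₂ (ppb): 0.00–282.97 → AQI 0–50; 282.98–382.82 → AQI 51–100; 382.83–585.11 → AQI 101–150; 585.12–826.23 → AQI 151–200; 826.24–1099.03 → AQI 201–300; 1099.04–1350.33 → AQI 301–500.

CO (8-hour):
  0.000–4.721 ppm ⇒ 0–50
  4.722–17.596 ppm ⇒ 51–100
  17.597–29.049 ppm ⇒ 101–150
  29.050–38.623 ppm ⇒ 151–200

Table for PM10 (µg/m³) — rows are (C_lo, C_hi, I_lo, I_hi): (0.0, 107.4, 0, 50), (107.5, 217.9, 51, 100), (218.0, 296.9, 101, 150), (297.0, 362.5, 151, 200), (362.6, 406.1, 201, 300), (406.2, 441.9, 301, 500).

PM2.5: 278.73 lies in 278.62–348.55, so I_lo=201, I_hi=300, C_lo=278.62, C_hi=348.55.
(300−201)/(348.55−278.62) × (278.73−278.62) + 201 = 99/69.93 × 0.11 + 201 ≈ 201.16 → 201.
SO₂: 563.0 lies in 432.8–584.4, so I_lo=151, I_hi=200, C_lo=432.8, C_hi=584.4.
(200−151)/(584.4−432.8) × (563.0−432.8) + 151 = 49/151.6 × 130.2 + 151 ≈ 193.08 → 193.
NO₂: 1123.49 lies in 1099.04–1350.33, so I_lo=301, I_hi=500, C_lo=1099.04, C_hi=1350.33.
(500−301)/(1350.33−1099.04) × (1123.49−1099.04) + 301 = 199/251.29 × 24.45 + 301 ≈ 320.36 → 320.
CO: 8.295 lies in 4.722–17.596, so I_lo=51, I_hi=100, C_lo=4.722, C_hi=17.596.
(100−51)/(17.596−4.722) × (8.295−4.722) + 51 = 49/12.874 × 3.573 + 51 ≈ 64.60 → 65.
PM10: row 218.0–296.9 (AQI 101–150). (150−101)·(287.2−218.0)/(296.9−218.0) + 101 = 49·69.2/78.9 + 101 ≈ 143.98 → 144.
Sub-indices: PM2.5→201, SO₂→193, NO₂→320, CO→65, PM10→144. Overall AQI = max = 320; dominant pollutant is NO₂.

320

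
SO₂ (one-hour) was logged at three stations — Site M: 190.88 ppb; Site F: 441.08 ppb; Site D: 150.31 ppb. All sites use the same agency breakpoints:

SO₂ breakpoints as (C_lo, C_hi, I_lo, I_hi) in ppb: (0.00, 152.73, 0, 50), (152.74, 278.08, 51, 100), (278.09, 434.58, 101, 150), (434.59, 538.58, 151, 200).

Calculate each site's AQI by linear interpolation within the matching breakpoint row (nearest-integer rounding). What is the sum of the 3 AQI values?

Site M: row 152.74–278.08 (AQI 51–100). (100−51)·(190.88−152.74)/(278.08−152.74) + 51 = 49·38.14/125.34 + 51 ≈ 65.91 → 66.
Site F 441.08: bracket 434.59–538.58 → index 151–200; slope 49/103.99, offset 6.49.
AQI = 151 + 49/103.99·6.49 ≈ 154.06 ⇒ 154.
Site D: 150.31 lies in 0.00–152.73, so I_lo=0, I_hi=50, C_lo=0.00, C_hi=152.73.
(50−0)/(152.73−0.00) × (150.31−0.00) + 0 = 50/152.73 × 150.31 + 0 ≈ 49.21 → 49.
AQIs: Site M=66, Site F=154, Site D=49. Sum = 66 + 154 + 49 = 269.

269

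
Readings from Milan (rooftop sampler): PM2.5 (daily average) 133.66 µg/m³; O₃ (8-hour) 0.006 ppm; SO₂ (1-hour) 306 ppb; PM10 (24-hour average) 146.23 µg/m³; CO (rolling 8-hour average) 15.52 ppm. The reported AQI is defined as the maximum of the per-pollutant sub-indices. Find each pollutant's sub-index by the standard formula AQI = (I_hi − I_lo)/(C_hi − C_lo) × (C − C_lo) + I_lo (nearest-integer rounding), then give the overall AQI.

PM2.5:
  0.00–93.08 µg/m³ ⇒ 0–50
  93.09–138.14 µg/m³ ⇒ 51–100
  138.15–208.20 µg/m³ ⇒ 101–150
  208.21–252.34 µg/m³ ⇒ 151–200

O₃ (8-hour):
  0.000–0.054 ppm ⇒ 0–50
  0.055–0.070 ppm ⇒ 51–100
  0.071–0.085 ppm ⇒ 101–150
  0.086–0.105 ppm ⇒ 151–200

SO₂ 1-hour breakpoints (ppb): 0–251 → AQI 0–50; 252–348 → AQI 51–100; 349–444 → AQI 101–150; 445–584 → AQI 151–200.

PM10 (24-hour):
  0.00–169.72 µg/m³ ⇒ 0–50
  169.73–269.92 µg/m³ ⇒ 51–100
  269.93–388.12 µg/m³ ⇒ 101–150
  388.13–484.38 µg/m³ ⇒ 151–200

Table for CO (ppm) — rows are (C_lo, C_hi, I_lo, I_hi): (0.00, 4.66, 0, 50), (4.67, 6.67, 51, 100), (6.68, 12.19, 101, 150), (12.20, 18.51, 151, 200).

177

PM2.5 133.66: bracket 93.09–138.14 → index 51–100; slope 49/45.05, offset 40.57.
AQI = 51 + 49/45.05·40.57 ≈ 95.13 ⇒ 95.
O₃: 0.006 lies in 0.000–0.054, so I_lo=0, I_hi=50, C_lo=0.000, C_hi=0.054.
(50−0)/(0.054−0.000) × (0.006−0.000) + 0 = 50/0.054 × 0.006 + 0 ≈ 5.56 → 6.
SO₂ 306: bracket 252–348 → index 51–100; slope 49/96, offset 54.
AQI = 51 + 49/96·54 ≈ 78.56 ⇒ 79.
PM10: 146.23 ∈ [0.00, 169.72] ↔ index [0, 50].
0 + (146.23−0.00)·(50−0)/(169.72−0.00) = 0 + 146.23·50/169.72 ≈ 43.08, so AQI = 43.
CO: 15.52 ∈ [12.20, 18.51] ↔ index [151, 200].
151 + (15.52−12.20)·(200−151)/(18.51−12.20) = 151 + 3.32·49/6.31 ≈ 176.78, so AQI = 177.
Sub-indices: PM2.5→95, O₃→6, SO₂→79, PM10→43, CO→177. Overall AQI = max = 177; dominant pollutant is CO.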